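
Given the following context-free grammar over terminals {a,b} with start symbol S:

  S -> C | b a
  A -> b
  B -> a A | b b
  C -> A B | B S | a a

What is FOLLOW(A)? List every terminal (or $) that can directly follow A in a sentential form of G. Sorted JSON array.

FIRST iteration:
round 1:
  A via A→b: +{b}
  B via B→a A: +{a}
  B via B→b b: +{b}
  C via C→A B: +{b}
  C via C→B S: +{a}
  S via S→C: +{a,b}
  FIRST(S)={a,b}  FIRST(A)={b}  FIRST(B)={a,b}  FIRST(C)={a,b}
round 2: done
  FIRST(S)={a,b}  FIRST(A)={b}  FIRST(B)={a,b}  FIRST(C)={a,b}

FOLLOW iteration:
initialize: $ ∈ FOLLOW(S)
pass 1:
  C→A B: FOLLOW(A) ⊇ FIRST(B) = {a,b}; new: +{a,b}
  C→B S: FOLLOW(B) ⊇ FIRST(S) = {a,b}; new: +{a,b}
  S→C: FOLLOW(C) ⊇ FOLLOW(S) ⊇ {$}; new: +{$}
  S: {$}  A: {a,b}  B: {a,b}  C: {$}
pass 2:
  C→A B: FOLLOW(B) ⊇ FOLLOW(C) ⊇ {$}; new: +{$}
  S: {$}  A: {a,b}  B: {$,a,b}  C: {$}
pass 3:
  B→a A: FOLLOW(A) ⊇ FOLLOW(B) ⊇ {$,a,b}; new: +{$}
  S: {$}  A: {$,a,b}  B: {$,a,b}  C: {$}
pass 4: — fixpoint
  S: {$}  A: {$,a,b}  B: {$,a,b}  C: {$}

FOLLOW(A) = ["$", "a", "b"]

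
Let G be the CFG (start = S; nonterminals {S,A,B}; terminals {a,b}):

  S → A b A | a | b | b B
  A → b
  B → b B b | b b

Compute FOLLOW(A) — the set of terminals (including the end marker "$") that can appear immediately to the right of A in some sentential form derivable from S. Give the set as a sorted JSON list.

FIRST sets, iterate to fixpoint:
round 1:
  A via A→b: +{b}
  B via B→b B b: +{b}
  S via S→A b A: +{b}
  S via S→a: +{a}
  S: {a,b}  A: {b}  B: {b}
round 2: (no change)
  S: {a,b}  A: {b}  B: {b}

FOLLOW sets:
FOLLOW(S) := {$}
[1]
  B→b B b: FOLLOW(B) ⊇ FIRST(b) = {b}; new: +{b}
  S→A b A: FOLLOW(A) ⊇ FIRST(b) = {b}; new: +{b}
  S→A b A: FOLLOW(A) ⊇ FOLLOW(S) ⊇ {$}; new: +{$}
  S→b B: FOLLOW(B) ⊇ FOLLOW(S) ⊇ {$}; new: +{$}
  FOLLOW(S)={$}  FOLLOW(A)={$,b}  FOLLOW(B)={$,b}
[2] — fixpoint
  FOLLOW(S)={$}  FOLLOW(A)={$,b}  FOLLOW(B)={$,b}

FOLLOW(A) = ["$", "b"]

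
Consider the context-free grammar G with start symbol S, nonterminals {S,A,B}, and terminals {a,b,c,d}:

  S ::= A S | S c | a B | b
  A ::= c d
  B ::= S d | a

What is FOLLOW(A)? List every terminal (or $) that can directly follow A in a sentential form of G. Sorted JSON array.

Compute FIRST by fixpoint:
iter 1:
  A via A→c d: +{c}
  B via B→a: +{a}
  S via S→A S: +{c}
  S via S→a B: +{a}
  S via S→b: +{b}
  S: {a,b,c}  A: {c}  B: {a}
iter 2:
  B via B→S d: +{b,c}
  S: {a,b,c}  A: {c}  B: {a,b,c}
iter 3: done
  S: {a,b,c}  A: {c}  B: {a,b,c}

FOLLOW sets:
FOLLOW(S) := {$}
round 1:
  B→S d: FOLLOW(S) ⊇ FIRST(d) = {d}; new: +{d}
  S→A S: FOLLOW(A) ⊇ FIRST(S) = {a,b,c}; new: +{a,b,c}
  S→S c: FOLLOW(S) ⊇ FIRST(c) = {c}; new: +{c}
  S→a B: FOLLOW(B) ⊇ FOLLOW(S) ⊇ {$,c,d}; new: +{$,c,d}
  FOLLOW[S]={$,c,d}  FOLLOW[A]={a,b,c}  FOLLOW[B]={$,c,d}
round 2: (no change)
  FOLLOW[S]={$,c,d}  FOLLOW[A]={a,b,c}  FOLLOW[B]={$,c,d}

FOLLOW(A) = ["a", "b", "c"]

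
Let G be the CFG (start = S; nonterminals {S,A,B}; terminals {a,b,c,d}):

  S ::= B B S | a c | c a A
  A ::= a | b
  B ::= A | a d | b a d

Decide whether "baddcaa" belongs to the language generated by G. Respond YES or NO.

Convert to CNF:
  S -> B X5 | T0 T3 | T3 X6
  A -> a | b
  B -> T0 T1 | T2 X4 | a | b
  T0 -> a
  T1 -> d
  T2 -> b
  T3 -> c
  X4 -> T0 T1
  X5 -> B S
  X6 -> T0 A

Fill CYK table bottom-up:
  [0..0]={A,B,T2}  "b"  orig:{A,B}
  [1..1]={A,B,T0}  "a"  orig:{A,B}
  [2..2]={T1}  "d"  orig:{}
  [3..3]={T1}  "d"  orig:{}
  [4..4]={T3}  "c"  orig:{}
  [5..5]={A,B,T0}  "a"  orig:{A,B}
  [6..6]={A,B,T0}  "a"  orig:{A,B}
  [0..1]=∅  "ba"
  [1..2]={B,X4}  "ad"  orig:{B}
  [2..3]=∅  "dd"
  [3..4]=∅  "dc"
  [4..5]=∅  "ca"
  [5..6]={X6}  "aa"  orig:{}
  [0..2]={B}  "bad"
  [1..3]=∅  "add"
  [2..4]=∅  "ddc"
  [3..5]=∅  "dca"
  [4..6]={S}  "caa"
  [0..3]=∅  "badd"
  [1..4]=∅  "addc"
  [2..5]=∅  "ddca"
  [3..6]=∅  "dcaa"
  [0..4]=∅  "baddc"
  [1..5]=∅  "addca"
  [2..6]=∅  "ddcaa"
  [0..5]=∅  "baddca"
  [1..6]=∅  "addcaa"
  [0..6]=∅  "baddcaa"

S ∉ T[0,6] ⇒ NO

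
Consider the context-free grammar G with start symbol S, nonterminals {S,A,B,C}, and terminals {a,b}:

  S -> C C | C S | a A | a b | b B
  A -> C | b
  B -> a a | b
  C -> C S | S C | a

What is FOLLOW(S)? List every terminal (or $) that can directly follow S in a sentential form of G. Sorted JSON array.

FIRST iteration:
round 1:
  A via A→b: +{b}
  B via B→a a: +{a}
  B via B→b: +{b}
  C via C→a: +{a}
  S via S→C C: +{a}
  S via S→b B: +{b}
  FIRST[S]={a,b}  FIRST[A]={b}  FIRST[B]={a,b}  FIRST[C]={a}
round 2:
  A via A→C: +{a}
  C via C→S C: +{b}
  FIRST[S]={a,b}  FIRST[A]={a,b}  FIRST[B]={a,b}  FIRST[C]={a,b}
round 3: done
  FIRST[S]={a,b}  FIRST[A]={a,b}  FIRST[B]={a,b}  FIRST[C]={a,b}

FOLLOW sets:
seed FOLLOW(S) with $
round 1:
  C→C S: FOLLOW(C) ⊇ FIRST(S) = {a,b}; new: +{a,b}
  C→C S: FOLLOW(S) ⊇ FOLLOW(C) ⊇ {a,b}; new: +{a,b}
  S→C C: FOLLOW(C) ⊇ FOLLOW(S) ⊇ {$,a,b}; new: +{$}
  S→a A: FOLLOW(A) ⊇ FOLLOW(S) ⊇ {$,a,b}; new: +{$,a,b}
  S→b B: FOLLOW(B) ⊇ FOLLOW(S) ⊇ {$,a,b}; new: +{$,a,b}
  FOLLOW[S]={$,a,b}  FOLLOW[A]={$,a,b}  FOLLOW[B]={$,a,b}  FOLLOW[C]={$,a,b}
round 2: done
  FOLLOW[S]={$,a,b}  FOLLOW[A]={$,a,b}  FOLLOW[B]={$,a,b}  FOLLOW[C]={$,a,b}

FOLLOW(S) = ["$", "a", "b"]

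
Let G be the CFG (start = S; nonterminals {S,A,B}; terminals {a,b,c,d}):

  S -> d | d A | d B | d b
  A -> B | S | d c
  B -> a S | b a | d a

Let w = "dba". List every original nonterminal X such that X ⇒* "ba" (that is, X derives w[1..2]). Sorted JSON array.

Convert to CNF:
  S -> T2 A | T2 B | T2 T1 | d
  A -> T0 S | T1 T0 | T2 A | T2 B | T2 T0 | T2 T1 | T2 T3 | d
  B -> T0 S | T1 T0 | T2 T0
  T0 -> a
  T1 -> b
  T2 -> d
  T3 -> c

CYK fill (cells [i..j] with 1 ≤ i ≤ j ≤ 2 only):
  T[1,1] 'b' = {T1}  orig:{}
  T[2,2] 'a' = {T0}  orig:{}
  T[1,2] 'ba' = {A,B}

Original NTs in T[1,2] deriving "ba": ["A", "B"]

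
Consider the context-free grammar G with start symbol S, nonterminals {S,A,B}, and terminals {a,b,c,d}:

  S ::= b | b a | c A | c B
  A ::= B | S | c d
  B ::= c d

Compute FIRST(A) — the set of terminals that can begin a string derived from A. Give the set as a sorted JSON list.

FIRST iteration:
iter 1:
  A via A→c d: +{c}
  B via B→c d: +{c}
  S via S→b: +{b}
  S via S→c A: +{c}
  FIRST[S]={b,c}  FIRST[A]={c}  FIRST[B]={c}
iter 2:
  A via A→S: +{b}
  FIRST[S]={b,c}  FIRST[A]={b,c}  FIRST[B]={c}
iter 3: (stable)
  FIRST[S]={b,c}  FIRST[A]={b,c}  FIRST[B]={c}

FIRST(A) = ["b", "c"]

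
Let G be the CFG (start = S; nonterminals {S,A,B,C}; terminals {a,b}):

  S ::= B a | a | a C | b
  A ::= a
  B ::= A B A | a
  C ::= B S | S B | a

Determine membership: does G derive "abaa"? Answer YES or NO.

Convert to CNF:
  S -> B T0 | T0 C | a | b
  A -> a
  B -> A X1 | a
  C -> B S | S B | a
  T0 -> a
  X1 -> B A

Fill CYK table bottom-up:
  T[0,0] 'a' = {A,B,C,S,T0}  orig:{A,B,C,S}
  T[1,1] 'b' = {S}
  T[2,2] 'a' = {A,B,C,S,T0}  orig:{A,B,C,S}
  T[3,3] 'a' = {A,B,C,S,T0}  orig:{A,B,C,S}
  T[0,1] 'ab' = {C}
  T[1,2] 'ba' = {C}
  T[2,3] 'aa' = {C,S,X1}  orig:{C,S}
  T[0,2] 'aba' = {S}
  T[1,3] 'baa' = ∅
  T[0,3] 'abaa' = {C}

S ∉ T[0,3] ⇒ NO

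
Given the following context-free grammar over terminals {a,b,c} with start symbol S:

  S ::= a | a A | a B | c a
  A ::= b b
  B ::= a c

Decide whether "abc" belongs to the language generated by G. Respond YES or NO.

CNF form of G:
  S -> T1 A | T1 B | T2 T1 | a
  A -> T0 T0
  B -> T1 T2
  T0 -> b
  T1 -> a
  T2 -> c

CYK fill:
  [0..0]={S,T1}  "a"  orig:{S}
  [1..1]={T0}  "b"  orig:{}
  [2..2]={T2}  "c"  orig:{}
  [0..1]=∅  "ab"
  [1..2]=∅  "bc"
  [0..2]=∅  "abc"

S ∉ T[0,2] ⇒ NO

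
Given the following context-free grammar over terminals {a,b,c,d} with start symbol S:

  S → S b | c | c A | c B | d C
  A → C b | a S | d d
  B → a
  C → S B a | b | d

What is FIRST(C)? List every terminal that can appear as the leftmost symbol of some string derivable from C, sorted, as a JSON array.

FIRST iteration:
round 1:
  A via A→a S: +{a}
  A via A→d d: +{d}
  B via B→a: +{a}
  C via C→b: +{b}
  C via C→d: +{d}
  S via S→c: +{c}
  S via S→d C: +{d}
  FIRST[S]={c,d}  FIRST[A]={a,d}  FIRST[B]={a}  FIRST[C]={b,d}
round 2:
  A via A→C b: +{b}
  C via C→S B a: +{c}
  FIRST[S]={c,d}  FIRST[A]={a,b,d}  FIRST[B]={a}  FIRST[C]={b,c,d}
round 3:
  A via A→C b: +{c}
  FIRST[S]={c,d}  FIRST[A]={a,b,c,d}  FIRST[B]={a}  FIRST[C]={b,c,d}
round 4: — fixpoint
  FIRST[S]={c,d}  FIRST[A]={a,b,c,d}  FIRST[B]={a}  FIRST[C]={b,c,d}

FIRST(C) = ["b", "c", "d"]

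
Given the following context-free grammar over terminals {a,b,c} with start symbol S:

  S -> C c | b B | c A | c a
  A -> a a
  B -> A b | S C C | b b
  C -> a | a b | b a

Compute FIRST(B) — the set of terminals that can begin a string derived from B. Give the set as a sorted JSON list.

FIRST sets, iterate to fixpoint:
iter 1:
  A via A→a a: +{a}
  B via B→A b: +{a}
  B via B→b b: +{b}
  C via C→a: +{a}
  C via C→b a: +{b}
  S via S→C c: +{a,b}
  S via S→c A: +{c}
  FIRST[S]={a,b,c}  FIRST[A]={a}  FIRST[B]={a,b}  FIRST[C]={a,b}
iter 2:
  B via B→S C C: +{c}
  FIRST[S]={a,b,c}  FIRST[A]={a}  FIRST[B]={a,b,c}  FIRST[C]={a,b}
iter 3: (no change)
  FIRST[S]={a,b,c}  FIRST[A]={a}  FIRST[B]={a,b,c}  FIRST[C]={a,b}

FIRST(B) = ["a", "b", "c"]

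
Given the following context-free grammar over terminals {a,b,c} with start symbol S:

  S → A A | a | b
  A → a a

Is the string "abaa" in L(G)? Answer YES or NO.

CNF form of G:
  S -> A A | a | b
  A -> T0 T0
  T0 -> a

CYK table (by increasing span):
  T[0,0] 'a' = {S,T0}  orig:{S}
  T[1,1] 'b' = {S}
  T[2,2] 'a' = {S,T0}  orig:{S}
  T[3,3] 'a' = {S,T0}  orig:{S}
  T[0,1] 'ab' = ∅
  T[1,2] 'ba' = ∅
  T[2,3] 'aa' = {A}
  T[0,2] 'aba' = ∅
  T[1,3] 'baa' = ∅
  T[0,3] 'abaa' = ∅

S ∉ T[0,3] ⇒ NO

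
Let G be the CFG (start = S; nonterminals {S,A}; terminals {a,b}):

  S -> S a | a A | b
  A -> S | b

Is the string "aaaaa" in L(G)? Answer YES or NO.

Convert to CNF:
  S -> S T0 | T0 A | b
  A -> S T0 | T0 A | b
  T0 -> a

Fill CYK table bottom-up:
  cell(0,0) a: {T0}  orig:{}
  cell(1,1) a: {T0}  orig:{}
  cell(2,2) a: {T0}  orig:{}
  cell(3,3) a: {T0}  orig:{}
  cell(4,4) a: {T0}  orig:{}
  cell(0,1) aa: ∅
  cell(1,2) aa: ∅
  cell(2,3) aa: ∅
  cell(3,4) aa: ∅
  cell(0,2) aaa: ∅
  cell(1,3) aaa: ∅
  cell(2,4) aaa: ∅
  cell(0,3) aaaa: ∅
  cell(1,4) aaaa: ∅
  cell(0,4) aaaaa: ∅

S ∉ T[0,4] ⇒ NO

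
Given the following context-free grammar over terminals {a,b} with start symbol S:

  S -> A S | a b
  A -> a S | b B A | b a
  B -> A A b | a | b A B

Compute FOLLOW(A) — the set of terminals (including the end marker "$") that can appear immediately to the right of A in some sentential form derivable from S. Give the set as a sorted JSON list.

FIRST iteration:
round 1:
  A via A→a S: +{a}
  A via A→b B A: +{b}
  B via B→A A b: +{a,b}
  S via S→A S: +{a,b}
  FIRST[S]={a,b}  FIRST[A]={a,b}  FIRST[B]={a,b}
round 2: (no change)
  FIRST[S]={a,b}  FIRST[A]={a,b}  FIRST[B]={a,b}

FOLLOW iteration:
initialize: $ ∈ FOLLOW(S)
pass 1:
  A→b B A: FOLLOW(B) ⊇ FIRST(A) = {a,b}; new: +{a,b}
  B→A A b: FOLLOW(A) ⊇ FIRST(A) = {a,b}; new: +{a,b}
  FOLLOW[S]={$}  FOLLOW[A]={a,b}  FOLLOW[B]={a,b}
pass 2:
  A→a S: FOLLOW(S) ⊇ FOLLOW(A) ⊇ {a,b}; new: +{a,b}
  FOLLOW[S]={$,a,b}  FOLLOW[A]={a,b}  FOLLOW[B]={a,b}
pass 3: (stable)
  FOLLOW[S]={$,a,b}  FOLLOW[A]={a,b}  FOLLOW[B]={a,b}

FOLLOW(A) = ["a", "b"]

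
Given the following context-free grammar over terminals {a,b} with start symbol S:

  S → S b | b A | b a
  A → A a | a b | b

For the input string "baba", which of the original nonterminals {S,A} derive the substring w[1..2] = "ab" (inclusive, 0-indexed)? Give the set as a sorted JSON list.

CNF form of G:
  S -> S T1 | T1 A | T1 T0
  A -> A T0 | T0 T1 | b
  T0 -> a
  T1 -> b

CYK table (by increasing span), restricted to cells inside w[1..2]:
  T[1,1] 'a' = {T0}  orig:{}
  T[2,2] 'b' = {A,T1}  orig:{A}
  T[1,2] 'ab' = {A}

Original NTs in T[1,2] deriving "ab": ["A"]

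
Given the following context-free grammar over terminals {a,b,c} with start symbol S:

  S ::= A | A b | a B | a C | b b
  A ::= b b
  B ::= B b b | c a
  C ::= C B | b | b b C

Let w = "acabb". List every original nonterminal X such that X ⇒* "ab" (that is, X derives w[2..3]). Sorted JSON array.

CNF form of G:
  S -> A T0 | T0 T0 | T2 B | T2 C
  A -> T0 T0
  B -> B X3 | T1 T2
  C -> C B | T0 X4 | b
  T0 -> b
  T1 -> c
  T2 -> a
  X3 -> T0 T0
  X4 -> T0 C

Fill CYK table bottom-up (cells [i..j] with 2 ≤ i ≤ j ≤ 3 only):
  T[2,2] 'a' = {T2}  orig:{}
  T[3,3] 'b' = {C,T0}  orig:{C}
  T[2,3] 'ab' = {S}

Original NTs in T[2,3] deriving "ab": ["S"]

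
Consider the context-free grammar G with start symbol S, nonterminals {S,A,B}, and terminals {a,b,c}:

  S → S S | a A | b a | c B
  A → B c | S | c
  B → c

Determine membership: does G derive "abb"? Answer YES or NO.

Convert to CNF:
  S -> S S | T0 B | T1 A | T2 T1
  A -> B T0 | S S | T0 B | T1 A | T2 T1 | c
  B -> c
  T0 -> c
  T1 -> a
  T2 -> b

Fill CYK table bottom-up:
  [0..0]={T1}  "a"  orig:{}
  [1..1]={T2}  "b"  orig:{}
  [2..2]={T2}  "b"  orig:{}
  [0..1]=∅  "ab"
  [1..2]=∅  "bb"
  [0..2]=∅  "abb"

S ∉ T[0,2] ⇒ NO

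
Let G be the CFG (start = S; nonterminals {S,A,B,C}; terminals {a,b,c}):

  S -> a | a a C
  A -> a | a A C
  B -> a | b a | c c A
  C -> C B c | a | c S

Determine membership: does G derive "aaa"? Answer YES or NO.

CNF form of G:
  S -> T0 X6 | a
  A -> T0 X3 | a
  B -> T1 T0 | T2 X4 | a
  C -> C X5 | T2 S | a
  T0 -> a
  T1 -> b
  T2 -> c
  X3 -> A C
  X4 -> T2 A
  X5 -> B T2
  X6 -> T0 C

Fill CYK table bottom-up:
  T[0,0] 'a' = {A,B,C,S,T0}  orig:{A,B,C,S}
  T[1,1] 'a' = {A,B,C,S,T0}  orig:{A,B,C,S}
  T[2,2] 'a' = {A,B,C,S,T0}  orig:{A,B,C,S}
  T[0,1] 'aa' = {X3,X6}  orig:{}
  T[1,2] 'aa' = {X3,X6}  orig:{}
  T[0,2] 'aaa' = {A,S}

S ∈ T[0,2] ⇒ YES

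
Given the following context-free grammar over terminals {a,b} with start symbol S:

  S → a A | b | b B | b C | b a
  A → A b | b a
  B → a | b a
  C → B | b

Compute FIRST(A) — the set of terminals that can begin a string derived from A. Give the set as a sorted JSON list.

FIRST iteration:
iter 1:
  A via A→b a: +{b}
  B via B→a: +{a}
  B via B→b a: +{b}
  C via C→B: +{a,b}
  S via S→a A: +{a}
  S via S→b: +{b}
  S: {a,b}  A: {b}  B: {a,b}  C: {a,b}
iter 2: done
  S: {a,b}  A: {b}  B: {a,b}  C: {a,b}

FIRST(A) = ["b"]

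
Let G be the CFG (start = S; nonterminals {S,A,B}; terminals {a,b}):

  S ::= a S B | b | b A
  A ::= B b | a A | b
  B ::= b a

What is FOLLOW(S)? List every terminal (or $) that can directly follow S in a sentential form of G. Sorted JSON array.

FIRST sets, iterate to fixpoint:
round 1:
  A via A→a A: +{a}
  A via A→b: +{b}
  B via B→b a: +{b}
  S via S→a S B: +{a}
  S via S→b: +{b}
  FIRST[S]={a,b}  FIRST[A]={a,b}  FIRST[B]={b}
round 2: (no change)
  FIRST[S]={a,b}  FIRST[A]={a,b}  FIRST[B]={b}

Compute FOLLOW by fixpoint:
FOLLOW(S) := {$}
[1]
  A→B b: FOLLOW(B) ⊇ FIRST(b) = {b}; new: +{b}
  S→a S B: FOLLOW(S) ⊇ FIRST(B) = {b}; new: +{b}
  S→a S B: FOLLOW(B) ⊇ FOLLOW(S) ⊇ {$,b}; new: +{$}
  S→b A: FOLLOW(A) ⊇ FOLLOW(S) ⊇ {$,b}; new: +{$,b}
  FOLLOW[S]={$,b}  FOLLOW[A]={$,b}  FOLLOW[B]={$,b}
[2] — fixpoint
  FOLLOW[S]={$,b}  FOLLOW[A]={$,b}  FOLLOW[B]={$,b}

FOLLOW(S) = ["$", "b"]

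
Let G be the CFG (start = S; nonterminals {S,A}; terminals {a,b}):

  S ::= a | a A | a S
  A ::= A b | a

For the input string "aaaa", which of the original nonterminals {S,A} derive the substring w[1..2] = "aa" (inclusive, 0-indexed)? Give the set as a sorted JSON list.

Convert to CNF:
  S -> T1 A | T1 S | a
  A -> A T0 | a
  T0 -> b
  T1 -> a

Fill CYK table bottom-up (cells [i..j] with 1 ≤ i ≤ j ≤ 2 only):
  [1..1]={A,S,T1}  "a"  orig:{A,S}
  [2..2]={A,S,T1}  "a"  orig:{A,S}
  [1..2]={S}  "aa"

Original NTs in T[1,2] deriving "aa": ["S"]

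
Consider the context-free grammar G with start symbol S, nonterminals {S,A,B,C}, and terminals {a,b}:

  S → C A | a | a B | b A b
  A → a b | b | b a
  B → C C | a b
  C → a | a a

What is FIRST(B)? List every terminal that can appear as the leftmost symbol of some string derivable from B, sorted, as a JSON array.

Compute FIRST by fixpoint:
[1]
  A via A→a b: +{a}
  A via A→b: +{b}
  B via B→a b: +{a}
  C via C→a: +{a}
  S via S→C A: +{a}
  S via S→b A b: +{b}
  FIRST[S]={a,b}  FIRST[A]={a,b}  FIRST[B]={a}  FIRST[C]={a}
[2] (stable)
  FIRST[S]={a,b}  FIRST[A]={a,b}  FIRST[B]={a}  FIRST[C]={a}

FIRST(B) = ["a"]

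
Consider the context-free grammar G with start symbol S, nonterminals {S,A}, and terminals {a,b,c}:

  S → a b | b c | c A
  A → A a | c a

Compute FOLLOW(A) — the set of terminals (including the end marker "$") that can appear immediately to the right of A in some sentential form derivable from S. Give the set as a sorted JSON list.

Compute FIRST by fixpoint:
[1]
  A via A→c a: +{c}
  S via S→a b: +{a}
  S via S→b c: +{b}
  S via S→c A: +{c}
  FIRST(S)={a,b,c}  FIRST(A)={c}
[2] done
  FIRST(S)={a,b,c}  FIRST(A)={c}

Compute FOLLOW by fixpoint:
seed FOLLOW(S) with $
round 1:
  A→A a: FOLLOW(A) ⊇ FIRST(a) = {a}; new: +{a}
  S→c A: FOLLOW(A) ⊇ FOLLOW(S) ⊇ {$}; new: +{$}
  FOLLOW(S)={$}  FOLLOW(A)={$,a}
round 2: (no change)
  FOLLOW(S)={$}  FOLLOW(A)={$,a}

FOLLOW(A) = ["$", "a"]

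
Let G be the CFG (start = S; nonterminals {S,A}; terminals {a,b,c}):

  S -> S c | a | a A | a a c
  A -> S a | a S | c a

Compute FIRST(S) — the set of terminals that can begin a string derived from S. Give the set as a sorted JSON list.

FIRST sets, iterate to fixpoint:
pass 1:
  A via A→a S: +{a}
  A via A→c a: +{c}
  S via S→a: +{a}
  FIRST(S)={a}  FIRST(A)={a,c}
pass 2: done
  FIRST(S)={a}  FIRST(A)={a,c}

FIRST(S) = ["a"]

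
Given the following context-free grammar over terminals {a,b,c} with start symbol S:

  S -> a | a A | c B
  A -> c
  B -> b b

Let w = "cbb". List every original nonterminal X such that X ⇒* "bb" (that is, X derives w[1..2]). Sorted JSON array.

Convert to CNF:
  S -> T1 A | T2 B | a
  A -> c
  B -> T0 T0
  T0 -> b
  T1 -> a
  T2 -> c

CYK table (by increasing span) (cells [i..j] with 1 ≤ i ≤ j ≤ 2 only):
  cell(1,1) b: {T0}  orig:{}
  cell(2,2) b: {T0}  orig:{}
  cell(1,2) bb: {B}

Original NTs in T[1,2] deriving "bb": ["B"]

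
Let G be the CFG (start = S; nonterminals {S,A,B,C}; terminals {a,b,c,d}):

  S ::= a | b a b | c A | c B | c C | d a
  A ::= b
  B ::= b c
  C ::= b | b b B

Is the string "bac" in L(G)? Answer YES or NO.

Convert to CNF:
  S -> T0 X5 | T1 A | T1 B | T1 C | T3 T2 | a
  A -> b
  B -> T0 T1
  C -> T0 X4 | b
  T0 -> b
  T1 -> c
  T2 -> a
  T3 -> d
  X4 -> T0 B
  X5 -> T2 T0

Fill CYK table bottom-up:
  cell(0,0) b: {A,C,T0}  orig:{A,C}
  cell(1,1) a: {S,T2}  orig:{S}
  cell(2,2) c: {T1}  orig:{}
  cell(0,1) ba: ∅
  cell(1,2) ac: ∅
  cell(0,2) bac: ∅

S ∉ T[0,2] ⇒ NO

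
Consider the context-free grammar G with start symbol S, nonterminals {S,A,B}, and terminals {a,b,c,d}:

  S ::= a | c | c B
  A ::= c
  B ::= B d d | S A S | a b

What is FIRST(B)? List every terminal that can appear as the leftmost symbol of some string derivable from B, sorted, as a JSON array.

FIRST iteration:
round 1:
  A via A→c: +{c}
  B via B→a b: +{a}
  S via S→a: +{a}
  S via S→c: +{c}
  S: {a,c}  A: {c}  B: {a}
round 2:
  B via B→S A S: +{c}
  S: {a,c}  A: {c}  B: {a,c}
round 3: (no change)
  S: {a,c}  A: {c}  B: {a,c}

FIRST(B) = ["a", "c"]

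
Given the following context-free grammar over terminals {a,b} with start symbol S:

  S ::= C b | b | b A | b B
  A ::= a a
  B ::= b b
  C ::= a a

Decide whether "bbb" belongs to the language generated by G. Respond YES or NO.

Convert to CNF:
  S -> C T1 | T1 A | T1 B | b
  A -> T0 T0
  B -> T1 T1
  C -> T0 T0
  T0 -> a
  T1 -> b

CYK fill:
  cell(0,0) b: {S,T1}  orig:{S}
  cell(1,1) b: {S,T1}  orig:{S}
  cell(2,2) b: {S,T1}  orig:{S}
  cell(0,1) bb: {B}
  cell(1,2) bb: {B}
  cell(0,2) bbb: {S}

S ∈ T[0,2] ⇒ YES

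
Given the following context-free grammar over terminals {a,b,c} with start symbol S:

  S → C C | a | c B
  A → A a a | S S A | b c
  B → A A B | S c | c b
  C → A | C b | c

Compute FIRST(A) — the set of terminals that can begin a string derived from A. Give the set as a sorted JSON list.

FIRST sets, iterate to fixpoint:
pass 1:
  A via A→b c: +{b}
  B via B→A A B: +{b}
  B via B→c b: +{c}
  C via C→A: +{b}
  C via C→c: +{c}
  S via S→C C: +{b,c}
  S via S→a: +{a}
  FIRST[S]={a,b,c}  FIRST[A]={b}  FIRST[B]={b,c}  FIRST[C]={b,c}
pass 2:
  A via A→S S A: +{a,c}
  B via B→A A B: +{a}
  C via C→A: +{a}
  FIRST[S]={a,b,c}  FIRST[A]={a,b,c}  FIRST[B]={a,b,c}  FIRST[C]={a,b,c}
pass 3: (no change)
  FIRST[S]={a,b,c}  FIRST[A]={a,b,c}  FIRST[B]={a,b,c}  FIRST[C]={a,b,c}

FIRST(A) = ["a", "b", "c"]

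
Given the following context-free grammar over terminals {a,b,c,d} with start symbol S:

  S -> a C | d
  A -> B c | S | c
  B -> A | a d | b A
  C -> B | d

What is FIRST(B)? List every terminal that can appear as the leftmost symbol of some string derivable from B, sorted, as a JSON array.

Compute FIRST by fixpoint:
round 1:
  A via A→c: +{c}
  B via B→A: +{c}
  B via B→a d: +{a}
  B via B→b A: +{b}
  C via C→B: +{a,b,c}
  C via C→d: +{d}
  S via S→a C: +{a}
  S via S→d: +{d}
  FIRST[S]={a,d}  FIRST[A]={c}  FIRST[B]={a,b,c}  FIRST[C]={a,b,c,d}
round 2:
  A via A→B c: +{a,b}
  A via A→S: +{d}
  B via B→A: +{d}
  FIRST[S]={a,d}  FIRST[A]={a,b,c,d}  FIRST[B]={a,b,c,d}  FIRST[C]={a,b,c,d}
round 3: (stable)
  FIRST[S]={a,d}  FIRST[A]={a,b,c,d}  FIRST[B]={a,b,c,d}  FIRST[C]={a,b,c,d}

FIRST(B) = ["a", "b", "c", "d"]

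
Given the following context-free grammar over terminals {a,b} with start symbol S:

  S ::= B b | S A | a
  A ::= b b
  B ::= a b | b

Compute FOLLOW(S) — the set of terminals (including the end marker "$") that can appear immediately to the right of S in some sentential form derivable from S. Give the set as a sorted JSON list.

FIRST iteration:
[1]
  A via A→b b: +{b}
  B via B→a b: +{a}
  B via B→b: +{b}
  S via S→B b: +{a,b}
  FIRST[S]={a,b}  FIRST[A]={b}  FIRST[B]={a,b}
[2] (no change)
  FIRST[S]={a,b}  FIRST[A]={b}  FIRST[B]={a,b}

FOLLOW sets:
initialize: $ ∈ FOLLOW(S)
round 1:
  S→B b: FOLLOW(B) ⊇ FIRST(b) = {b}; new: +{b}
  S→S A: FOLLOW(S) ⊇ FIRST(A) = {b}; new: +{b}
  S→S A: FOLLOW(A) ⊇ FOLLOW(S) ⊇ {$,b}; new: +{$,b}
  FOLLOW(S)={$,b}  FOLLOW(A)={$,b}  FOLLOW(B)={b}
round 2: (stable)
  FOLLOW(S)={$,b}  FOLLOW(A)={$,b}  FOLLOW(B)={b}

FOLLOW(S) = ["$", "b"]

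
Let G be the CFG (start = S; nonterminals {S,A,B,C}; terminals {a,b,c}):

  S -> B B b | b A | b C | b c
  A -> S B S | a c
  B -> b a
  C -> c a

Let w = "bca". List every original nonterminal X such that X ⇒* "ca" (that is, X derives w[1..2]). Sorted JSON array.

Convert to CNF:
  S -> B X4 | T2 A | T2 C | T2 T1
  A -> S X3 | T0 T1
  B -> T2 T0
  C -> T1 T0
  T0 -> a
  T1 -> c
  T2 -> b
  X3 -> B S
  X4 -> B T2

CYK fill — only the sub-triangle for w[1..2]:
  [1..1]={T1}  "c"  orig:{}
  [2..2]={T0}  "a"  orig:{}
  [1..2]={C}  "ca"

Original NTs in T[1,2] deriving "ca": ["C"]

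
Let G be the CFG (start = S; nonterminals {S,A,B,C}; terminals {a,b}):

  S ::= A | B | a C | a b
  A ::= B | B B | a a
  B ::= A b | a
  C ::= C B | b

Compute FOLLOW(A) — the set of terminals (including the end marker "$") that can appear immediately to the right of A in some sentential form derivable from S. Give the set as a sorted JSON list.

Compute FIRST by fixpoint:
pass 1:
  A via A→a a: +{a}
  B via B→A b: +{a}
  C via C→b: +{b}
  S via S→A: +{a}
  S: {a}  A: {a}  B: {a}  C: {b}
pass 2: — fixpoint
  S: {a}  A: {a}  B: {a}  C: {b}

FOLLOW sets:
FOLLOW(S) := {$}
[1]
  A→B B: FOLLOW(B) ⊇ FIRST(B) = {a}; new: +{a}
  B→A b: FOLLOW(A) ⊇ FIRST(b) = {b}; new: +{b}
  C→C B: FOLLOW(C) ⊇ FIRST(B) = {a}; new: +{a}
  S→A: FOLLOW(A) ⊇ FOLLOW(S) ⊇ {$}; new: +{$}
  S→B: FOLLOW(B) ⊇ FOLLOW(S) ⊇ {$}; new: +{$}
  S→a C: FOLLOW(C) ⊇ FOLLOW(S) ⊇ {$}; new: +{$}
  FOLLOW(S)={$}  FOLLOW(A)={$,b}  FOLLOW(B)={$,a}  FOLLOW(C)={$,a}
[2]
  A→B: FOLLOW(B) ⊇ FOLLOW(A) ⊇ {$,b}; new: +{b}
  FOLLOW(S)={$}  FOLLOW(A)={$,b}  FOLLOW(B)={$,a,b}  FOLLOW(C)={$,a}
[3] (no change)
  FOLLOW(S)={$}  FOLLOW(A)={$,b}  FOLLOW(B)={$,a,b}  FOLLOW(C)={$,a}

FOLLOW(A) = ["$", "b"]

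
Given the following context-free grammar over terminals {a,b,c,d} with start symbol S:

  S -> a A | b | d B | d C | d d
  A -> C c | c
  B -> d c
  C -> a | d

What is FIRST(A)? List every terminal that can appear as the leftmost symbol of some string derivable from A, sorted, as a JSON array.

FIRST sets, iterate to fixpoint:
iter 1:
  A via A→c: +{c}
  B via B→d c: +{d}
  C via C→a: +{a}
  C via C→d: +{d}
  S via S→a A: +{a}
  S via S→b: +{b}
  S via S→d B: +{d}
  FIRST[S]={a,b,d}  FIRST[A]={c}  FIRST[B]={d}  FIRST[C]={a,d}
iter 2:
  A via A→C c: +{a,d}
  FIRST[S]={a,b,d}  FIRST[A]={a,c,d}  FIRST[B]={d}  FIRST[C]={a,d}
iter 3: — fixpoint
  FIRST[S]={a,b,d}  FIRST[A]={a,c,d}  FIRST[B]={d}  FIRST[C]={a,d}

FIRST(A) = ["a", "c", "d"]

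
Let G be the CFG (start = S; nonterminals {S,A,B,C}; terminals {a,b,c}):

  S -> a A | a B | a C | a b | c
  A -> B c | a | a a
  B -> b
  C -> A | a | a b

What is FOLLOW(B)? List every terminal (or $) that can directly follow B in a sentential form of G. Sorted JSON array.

Compute FIRST by fixpoint:
iter 1:
  A via A→a: +{a}
  B via B→b: +{b}
  C via C→A: +{a}
  S via S→a A: +{a}
  S via S→c: +{c}
  FIRST(S)={a,c}  FIRST(A)={a}  FIRST(B)={b}  FIRST(C)={a}
iter 2:
  A via A→B c: +{b}
  C via C→A: +{b}
  FIRST(S)={a,c}  FIRST(A)={a,b}  FIRST(B)={b}  FIRST(C)={a,b}
iter 3: (stable)
  FIRST(S)={a,c}  FIRST(A)={a,b}  FIRST(B)={b}  FIRST(C)={a,b}

FOLLOW iteration:
FOLLOW(S) := {$}
pass 1:
  A→B c: FOLLOW(B) ⊇ FIRST(c) = {c}; new: +{c}
  S→a A: FOLLOW(A) ⊇ FOLLOW(S) ⊇ {$}; new: +{$}
  S→a B: FOLLOW(B) ⊇ FOLLOW(S) ⊇ {$}; new: +{$}
  S→a C: FOLLOW(C) ⊇ FOLLOW(S) ⊇ {$}; new: +{$}
  FOLLOW(S)={$}  FOLLOW(A)={$}  FOLLOW(B)={$,c}  FOLLOW(C)={$}
pass 2: (stable)
  FOLLOW(S)={$}  FOLLOW(A)={$}  FOLLOW(B)={$,c}  FOLLOW(C)={$}

FOLLOW(B) = ["$", "c"]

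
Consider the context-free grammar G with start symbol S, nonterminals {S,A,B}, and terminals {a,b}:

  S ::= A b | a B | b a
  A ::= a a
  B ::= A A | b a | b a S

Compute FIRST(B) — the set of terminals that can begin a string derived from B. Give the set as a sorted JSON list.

Compute FIRST by fixpoint:
pass 1:
  A via A→a a: +{a}
  B via B→A A: +{a}
  B via B→b a: +{b}
  S via S→A b: +{a}
  S via S→b a: +{b}
  S: {a,b}  A: {a}  B: {a,b}
pass 2: done
  S: {a,b}  A: {a}  B: {a,b}

FIRST(B) = ["a", "b"]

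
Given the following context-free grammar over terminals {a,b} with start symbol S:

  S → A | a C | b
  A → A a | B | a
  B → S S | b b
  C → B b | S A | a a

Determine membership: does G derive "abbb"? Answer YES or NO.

CNF form of G:
  S -> A T0 | S S | T0 C | T1 T1 | a | b
  A -> A T0 | S S | T1 T1 | a
  B -> S S | T1 T1
  C -> B T1 | S A | T0 T0
  T0 -> a
  T1 -> b

Fill CYK table bottom-up:
  [0..0]={A,S,T0}  "a"  orig:{A,S}
  [1..1]={S,T1}  "b"  orig:{S}
  [2..2]={S,T1}  "b"  orig:{S}
  [3..3]={S,T1}  "b"  orig:{S}
  [0..1]={A,B,S}  "ab"
  [1..2]={A,B,S}  "bb"
  [2..3]={A,B,S}  "bb"
  [0..2]={A,B,C,S}  "abb"
  [1..3]={A,B,C,S}  "bbb"
  [0..3]={A,B,C,S}  "abbb"

S ∈ T[0,3] ⇒ YES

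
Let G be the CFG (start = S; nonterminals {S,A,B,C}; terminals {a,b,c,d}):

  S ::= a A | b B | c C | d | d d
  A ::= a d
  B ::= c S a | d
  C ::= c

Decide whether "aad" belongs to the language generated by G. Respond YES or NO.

Convert to CNF:
  S -> T0 A | T1 T1 | T2 C | T3 B | d
  A -> T0 T1
  B -> T2 X4 | d
  C -> c
  T0 -> a
  T1 -> d
  T2 -> c
  T3 -> b
  X4 -> S T0

CYK fill:
  [0..0]={T0}  "a"  orig:{}
  [1..1]={T0}  "a"  orig:{}
  [2..2]={B,S,T1}  "d"  orig:{B,S}
  [0..1]=∅  "aa"
  [1..2]={A}  "ad"
  [0..2]={S}  "aad"

S ∈ T[0,2] ⇒ YES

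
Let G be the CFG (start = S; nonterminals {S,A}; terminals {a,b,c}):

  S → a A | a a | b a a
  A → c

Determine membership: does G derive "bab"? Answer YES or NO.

Convert to CNF:
  S -> T0 A | T0 T0 | T1 X2
  A -> c
  T0 -> a
  T1 -> b
  X2 -> T0 T0

CYK table (by increasing span):
  [0..0]={T1}  "b"  orig:{}
  [1..1]={T0}  "a"  orig:{}
  [2..2]={T1}  "b"  orig:{}
  [0..1]=∅  "ba"
  [1..2]=∅  "ab"
  [0..2]=∅  "bab"

S ∉ T[0,2] ⇒ NO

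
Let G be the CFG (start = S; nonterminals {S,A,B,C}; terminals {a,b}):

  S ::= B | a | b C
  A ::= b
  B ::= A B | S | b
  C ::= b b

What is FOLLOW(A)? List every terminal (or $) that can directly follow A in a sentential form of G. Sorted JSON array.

FIRST iteration:
pass 1:
  A via A→b: +{b}
  B via B→A B: +{b}
  C via C→b b: +{b}
  S via S→B: +{b}
  S via S→a: +{a}
  FIRST[S]={a,b}  FIRST[A]={b}  FIRST[B]={b}  FIRST[C]={b}
pass 2:
  B via B→S: +{a}
  FIRST[S]={a,b}  FIRST[A]={b}  FIRST[B]={a,b}  FIRST[C]={b}
pass 3: done
  FIRST[S]={a,b}  FIRST[A]={b}  FIRST[B]={a,b}  FIRST[C]={b}

FOLLOW sets:
seed FOLLOW(S) with $
pass 1:
  B→A B: FOLLOW(A) ⊇ FIRST(B) = {a,b}; new: +{a,b}
  S→B: FOLLOW(B) ⊇ FOLLOW(S) ⊇ {$}; new: +{$}
  S→b C: FOLLOW(C) ⊇ FOLLOW(S) ⊇ {$}; new: +{$}
  FOLLOW(S)={$}  FOLLOW(A)={a,b}  FOLLOW(B)={$}  FOLLOW(C)={$}
pass 2: (no change)
  FOLLOW(S)={$}  FOLLOW(A)={a,b}  FOLLOW(B)={$}  FOLLOW(C)={$}

FOLLOW(A) = ["a", "b"]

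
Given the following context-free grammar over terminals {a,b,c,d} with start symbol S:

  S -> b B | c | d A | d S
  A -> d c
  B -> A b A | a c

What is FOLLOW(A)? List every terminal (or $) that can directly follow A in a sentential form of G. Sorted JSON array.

Compute FIRST by fixpoint:
round 1:
  A via A→d c: +{d}
  B via B→A b A: +{d}
  B via B→a c: +{a}
  S via S→b B: +{b}
  S via S→c: +{c}
  S via S→d A: +{d}
  FIRST[S]={b,c,d}  FIRST[A]={d}  FIRST[B]={a,d}
round 2: (no change)
  FIRST[S]={b,c,d}  FIRST[A]={d}  FIRST[B]={a,d}

FOLLOW sets:
seed FOLLOW(S) with $
round 1:
  B→A b A: FOLLOW(A) ⊇ FIRST(b) = {b}; new: +{b}
  S→b B: FOLLOW(B) ⊇ FOLLOW(S) ⊇ {$}; new: +{$}
  S→d A: FOLLOW(A) ⊇ FOLLOW(S) ⊇ {$}; new: +{$}
  FOLLOW(S)={$}  FOLLOW(A)={$,b}  FOLLOW(B)={$}
round 2: — fixpoint
  FOLLOW(S)={$}  FOLLOW(A)={$,b}  FOLLOW(B)={$}

FOLLOW(A) = ["$", "b"]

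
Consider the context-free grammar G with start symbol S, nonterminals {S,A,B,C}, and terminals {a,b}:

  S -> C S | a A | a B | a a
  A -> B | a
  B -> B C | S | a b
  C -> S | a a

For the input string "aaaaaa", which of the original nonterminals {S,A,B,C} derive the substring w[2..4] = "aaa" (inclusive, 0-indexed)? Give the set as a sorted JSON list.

Convert to CNF:
  S -> C S | T0 A | T0 B | T0 T0
  A -> B C | C S | T0 A | T0 B | T0 T0 | T0 T1 | a
  B -> B C | C S | T0 A | T0 B | T0 T0 | T0 T1
  C -> C S | T0 A | T0 B | T0 T0
  T0 -> a
  T1 -> b

CYK table (by increasing span) (cells [i..j] with 2 ≤ i ≤ j ≤ 4 only):
  T[2,2] 'a' = {A,T0}  orig:{A}
  T[3,3] 'a' = {A,T0}  orig:{A}
  T[4,4] 'a' = {A,T0}  orig:{A}
  T[2,3] 'aa' = {A,B,C,S}
  T[3,4] 'aa' = {A,B,C,S}
  T[2,4] 'aaa' = {A,B,C,S}

Original NTs in T[2,4] deriving "aaa": ["A", "B", "C", "S"]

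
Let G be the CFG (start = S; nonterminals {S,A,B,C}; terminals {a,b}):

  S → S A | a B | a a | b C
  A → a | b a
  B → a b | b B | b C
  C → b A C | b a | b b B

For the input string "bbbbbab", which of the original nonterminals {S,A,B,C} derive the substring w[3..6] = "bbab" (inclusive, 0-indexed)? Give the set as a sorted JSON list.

CNF form of G:
  S -> S A | T0 C | T1 B | T1 T1
  A -> T0 T1 | a
  B -> T0 B | T0 C | T1 T0
  C -> T0 T1 | T0 X2 | T0 X3
  T0 -> b
  T1 -> a
  X2 -> A C
  X3 -> T0 B

CYK fill, restricted to cells inside w[3..6]:
  [3..3]={T0}  "b"  orig:{}
  [4..4]={T0}  "b"  orig:{}
  [5..5]={A,T1}  "a"  orig:{A}
  [6..6]={T0}  "b"  orig:{}
  [3..4]=∅  "bb"
  [4..5]={A,C}  "ba"
  [5..6]={B}  "ab"
  [3..5]={B,S}  "bba"
  [4..6]={B,X3}  "bab"  orig:{B}
  [3..6]={B,C,X3}  "bbab"  orig:{B,C}

Original NTs in T[3,6] deriving "bbab": ["B", "C"]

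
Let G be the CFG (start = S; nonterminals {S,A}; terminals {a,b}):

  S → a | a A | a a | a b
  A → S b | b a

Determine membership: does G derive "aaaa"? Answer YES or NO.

CNF form of G:
  S -> T1 A | T1 T0 | T1 T1 | a
  A -> S T0 | T0 T1
  T0 -> b
  T1 -> a

Fill CYK table bottom-up:
  [0..0]={S,T1}  "a"  orig:{S}
  [1..1]={S,T1}  "a"  orig:{S}
  [2..2]={S,T1}  "a"  orig:{S}
  [3..3]={S,T1}  "a"  orig:{S}
  [0..1]={S}  "aa"
  [1..2]={S}  "aa"
  [2..3]={S}  "aa"
  [0..2]=∅  "aaa"
  [1..3]=∅  "aaa"
  [0..3]=∅  "aaaa"

S ∉ T[0,3] ⇒ NO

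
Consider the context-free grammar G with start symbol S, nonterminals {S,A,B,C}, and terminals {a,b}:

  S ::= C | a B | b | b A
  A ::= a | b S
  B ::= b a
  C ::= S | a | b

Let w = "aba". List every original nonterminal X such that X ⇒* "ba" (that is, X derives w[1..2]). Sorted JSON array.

CNF form of G:
  S -> T0 A | T1 B | a | b
  A -> T0 S | a
  B -> T0 T1
  C -> T0 A | T1 B | a | b
  T0 -> b
  T1 -> a

CYK table (by increasing span), restricted to cells inside w[1..2]:
  T[1,1] 'b' = {C,S,T0}  orig:{C,S}
  T[2,2] 'a' = {A,C,S,T1}  orig:{A,C,S}
  T[1,2] 'ba' = {A,B,C,S}

Original NTs in T[1,2] deriving "ba": ["A", "B", "C", "S"]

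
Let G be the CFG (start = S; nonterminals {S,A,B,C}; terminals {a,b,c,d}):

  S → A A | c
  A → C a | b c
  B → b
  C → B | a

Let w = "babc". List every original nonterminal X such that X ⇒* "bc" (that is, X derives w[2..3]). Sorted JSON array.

Convert to CNF:
  S -> A A | c
  A -> C T0 | T1 T2
  B -> b
  C -> a | b
  T0 -> a
  T1 -> b
  T2 -> c

CYK fill — only the sub-triangle for w[2..3]:
  T[2,2] 'b' = {B,C,T1}  orig:{B,C}
  T[3,3] 'c' = {S,T2}  orig:{S}
  T[2,3] 'bc' = {A}

Original NTs in T[2,3] deriving "bc": ["A"]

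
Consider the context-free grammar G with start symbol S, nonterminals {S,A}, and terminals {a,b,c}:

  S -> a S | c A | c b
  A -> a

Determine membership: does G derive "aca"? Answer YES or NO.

CNF form of G:
  S -> T0 S | T1 A | T1 T2
  A -> a
  T0 -> a
  T1 -> c
  T2 -> b

CYK table (by increasing span):
  cell(0,0) a: {A,T0}  orig:{A}
  cell(1,1) c: {T1}  orig:{}
  cell(2,2) a: {A,T0}  orig:{A}
  cell(0,1) ac: ∅
  cell(1,2) ca: {S}
  cell(0,2) aca: {S}

S ∈ T[0,2] ⇒ YES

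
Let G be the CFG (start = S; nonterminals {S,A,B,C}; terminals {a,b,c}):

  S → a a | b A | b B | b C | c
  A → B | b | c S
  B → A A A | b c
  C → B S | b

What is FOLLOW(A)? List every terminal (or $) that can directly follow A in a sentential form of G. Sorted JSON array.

FIRST sets, iterate to fixpoint:
pass 1:
  A via A→b: +{b}
  A via A→c S: +{c}
  B via B→A A A: +{b,c}
  C via C→B S: +{b,c}
  S via S→a a: +{a}
  S via S→b A: +{b}
  S via S→c: +{c}
  FIRST(S)={a,b,c}  FIRST(A)={b,c}  FIRST(B)={b,c}  FIRST(C)={b,c}
pass 2: done
  FIRST(S)={a,b,c}  FIRST(A)={b,c}  FIRST(B)={b,c}  FIRST(C)={b,c}

Compute FOLLOW by fixpoint:
FOLLOW(S) := {$}
iter 1:
  B→A A A: FOLLOW(A) ⊇ FIRST(A) = {b,c}; new: +{b,c}
  C→B S: FOLLOW(B) ⊇ FIRST(S) = {a,b,c}; new: +{a,b,c}
  S→b A: FOLLOW(A) ⊇ FOLLOW(S) ⊇ {$}; new: +{$}
  S→b B: FOLLOW(B) ⊇ FOLLOW(S) ⊇ {$}; new: +{$}
  S→b C: FOLLOW(C) ⊇ FOLLOW(S) ⊇ {$}; new: +{$}
  FOLLOW(S)={$}  FOLLOW(A)={$,b,c}  FOLLOW(B)={$,a,b,c}  FOLLOW(C)={$}
iter 2:
  A→c S: FOLLOW(S) ⊇ FOLLOW(A) ⊇ {$,b,c}; new: +{b,c}
  B→A A A: FOLLOW(A) ⊇ FOLLOW(B) ⊇ {$,a,b,c}; new: +{a}
  S→b C: FOLLOW(C) ⊇ FOLLOW(S) ⊇ {$,b,c}; new: +{b,c}
  FOLLOW(S)={$,b,c}  FOLLOW(A)={$,a,b,c}  FOLLOW(B)={$,a,b,c}  FOLLOW(C)={$,b,c}
iter 3:
  A→c S: FOLLOW(S) ⊇ FOLLOW(A) ⊇ {$,a,b,c}; new: +{a}
  S→b C: FOLLOW(C) ⊇ FOLLOW(S) ⊇ {$,a,b,c}; new: +{a}
  FOLLOW(S)={$,a,b,c}  FOLLOW(A)={$,a,b,c}  FOLLOW(B)={$,a,b,c}  FOLLOW(C)={$,a,b,c}
iter 4: (stable)
  FOLLOW(S)={$,a,b,c}  FOLLOW(A)={$,a,b,c}  FOLLOW(B)={$,a,b,c}  FOLLOW(C)={$,a,b,c}

FOLLOW(A) = ["$", "a", "b", "c"]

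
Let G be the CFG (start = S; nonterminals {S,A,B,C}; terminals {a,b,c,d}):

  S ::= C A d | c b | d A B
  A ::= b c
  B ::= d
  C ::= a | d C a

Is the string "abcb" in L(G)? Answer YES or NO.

Convert to CNF:
  S -> C X5 | T1 T0 | T2 X6
  A -> T0 T1
  B -> d
  C -> T2 X4 | a
  T0 -> b
  T1 -> c
  T2 -> d
  T3 -> a
  X4 -> C T3
  X5 -> A T2
  X6 -> A B

Fill CYK table bottom-up:
  cell(0,0) a: {C,T3}  orig:{C}
  cell(1,1) b: {T0}  orig:{}
  cell(2,2) c: {T1}  orig:{}
  cell(3,3) b: {T0}  orig:{}
  cell(0,1) ab: ∅
  cell(1,2) bc: {A}
  cell(2,3) cb: {S}
  cell(0,2) abc: ∅
  cell(1,3) bcb: ∅
  cell(0,3) abcb: ∅

S ∉ T[0,3] ⇒ NO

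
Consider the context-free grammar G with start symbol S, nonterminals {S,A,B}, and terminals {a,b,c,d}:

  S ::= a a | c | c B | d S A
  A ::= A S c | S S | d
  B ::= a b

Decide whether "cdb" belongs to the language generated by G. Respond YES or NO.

Convert to CNF:
  S -> T0 B | T1 T1 | T3 X5 | c
  A -> A X4 | S S | d
  B -> T1 T2
  T0 -> c
  T1 -> a
  T2 -> b
  T3 -> d
  X4 -> S T0
  X5 -> S A

CYK table (by increasing span):
  cell(0,0) c: {S,T0}  orig:{S}
  cell(1,1) d: {A,T3}  orig:{A}
  cell(2,2) b: {T2}  orig:{}
  cell(0,1) cd: {X5}  orig:{}
  cell(1,2) db: ∅
  cell(0,2) cdb: ∅

S ∉ T[0,2] ⇒ NO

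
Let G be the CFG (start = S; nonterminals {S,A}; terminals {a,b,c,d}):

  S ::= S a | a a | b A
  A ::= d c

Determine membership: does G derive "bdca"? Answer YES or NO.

CNF form of G:
  S -> S T2 | T2 T2 | T3 A
  A -> T0 T1
  T0 -> d
  T1 -> c
  T2 -> a
  T3 -> b

Fill CYK table bottom-up:
  T[0,0] 'b' = {T3}  orig:{}
  T[1,1] 'd' = {T0}  orig:{}
  T[2,2] 'c' = {T1}  orig:{}
  T[3,3] 'a' = {T2}  orig:{}
  T[0,1] 'bd' = ∅
  T[1,2] 'dc' = {A}
  T[2,3] 'ca' = ∅
  T[0,2] 'bdc' = {S}
  T[1,3] 'dca' = ∅
  T[0,3] 'bdca' = {S}

S ∈ T[0,3] ⇒ YES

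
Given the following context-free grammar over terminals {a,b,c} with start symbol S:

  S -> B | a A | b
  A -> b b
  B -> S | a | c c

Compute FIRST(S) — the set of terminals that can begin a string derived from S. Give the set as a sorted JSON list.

FIRST iteration:
round 1:
  A via A→b b: +{b}
  B via B→a: +{a}
  B via B→c c: +{c}
  S via S→B: +{a,c}
  S via S→b: +{b}
  S: {a,b,c}  A: {b}  B: {a,c}
round 2:
  B via B→S: +{b}
  S: {a,b,c}  A: {b}  B: {a,b,c}
round 3: — fixpoint
  S: {a,b,c}  A: {b}  B: {a,b,c}

FIRST(S) = ["a", "b", "c"]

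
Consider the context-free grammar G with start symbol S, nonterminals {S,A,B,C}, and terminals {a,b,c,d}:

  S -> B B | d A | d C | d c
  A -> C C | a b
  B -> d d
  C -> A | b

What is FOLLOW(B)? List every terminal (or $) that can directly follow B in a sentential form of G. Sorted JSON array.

FIRST iteration:
round 1:
  A via A→a b: +{a}
  B via B→d d: +{d}
  C via C→A: +{a}
  C via C→b: +{b}
  S via S→B B: +{d}
  S: {d}  A: {a}  B: {d}  C: {a,b}
round 2:
  A via A→C C: +{b}
  S: {d}  A: {a,b}  B: {d}  C: {a,b}
round 3: (no change)
  S: {d}  A: {a,b}  B: {d}  C: {a,b}

FOLLOW sets:
FOLLOW(S) := {$}
[1]
  A→C C: FOLLOW(C) ⊇ FIRST(C) = {a,b}; new: +{a,b}
  C→A: FOLLOW(A) ⊇ FOLLOW(C) ⊇ {a,b}; new: +{a,b}
  S→B B: FOLLOW(B) ⊇ FIRST(B) = {d}; new: +{d}
  S→B B: FOLLOW(B) ⊇ FOLLOW(S) ⊇ {$}; new: +{$}
  S→d A: FOLLOW(A) ⊇ FOLLOW(S) ⊇ {$}; new: +{$}
  S→d C: FOLLOW(C) ⊇ FOLLOW(S) ⊇ {$}; new: +{$}
  FOLLOW(S)={$}  FOLLOW(A)={$,a,b}  FOLLOW(B)={$,d}  FOLLOW(C)={$,a,b}
[2] done
  FOLLOW(S)={$}  FOLLOW(A)={$,a,b}  FOLLOW(B)={$,d}  FOLLOW(C)={$,a,b}

FOLLOW(B) = ["$", "d"]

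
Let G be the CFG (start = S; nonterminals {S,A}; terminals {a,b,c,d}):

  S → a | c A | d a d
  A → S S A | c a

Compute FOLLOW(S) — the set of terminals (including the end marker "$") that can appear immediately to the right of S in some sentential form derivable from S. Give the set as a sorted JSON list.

FIRST iteration:
round 1:
  A via A→c a: +{c}
  S via S→a: +{a}
  S via S→c A: +{c}
  S via S→d a d: +{d}
  FIRST(S)={a,c,d}  FIRST(A)={c}
round 2:
  A via A→S S A: +{a,d}
  FIRST(S)={a,c,d}  FIRST(A)={a,c,d}
round 3: — fixpoint
  FIRST(S)={a,c,d}  FIRST(A)={a,c,d}

FOLLOW sets:
initialize: $ ∈ FOLLOW(S)
round 1:
  A→S S A: FOLLOW(S) ⊇ FIRST(S) = {a,c,d}; new: +{a,c,d}
  S→c A: FOLLOW(A) ⊇ FOLLOW(S) ⊇ {$,a,c,d}; new: +{$,a,c,d}
  FOLLOW(S)={$,a,c,d}  FOLLOW(A)={$,a,c,d}
round 2: done
  FOLLOW(S)={$,a,c,d}  FOLLOW(A)={$,a,c,d}

FOLLOW(S) = ["$", "a", "c", "d"]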